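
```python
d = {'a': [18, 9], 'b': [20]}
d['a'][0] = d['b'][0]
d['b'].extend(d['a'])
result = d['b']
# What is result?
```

After line 1: d = {'a': [18, 9], 'b': [20]}
After line 2 (a[0] = b[0] = 20): d = {'a': [20, 9], 'b': [20]}
After line 3 (b.extend(a) appends [20, 9]): d = {'a': [20, 9], 'b': [20, 20, 9]}
After line 4: result = d['b'] = [20, 20, 9]

[20, 20, 9]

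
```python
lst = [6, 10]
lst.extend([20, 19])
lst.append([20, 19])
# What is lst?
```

After line 1: lst = [6, 10]
After line 2 (extend unpacks [20, 19]): lst = [6, 10, 20, 19]
After line 3 (append adds [20, 19] as single element): lst = [6, 10, 20, 19, [20, 19]]

[6, 10, 20, 19, [20, 19]]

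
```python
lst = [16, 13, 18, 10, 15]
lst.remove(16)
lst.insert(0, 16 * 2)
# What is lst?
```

After line 1: lst = [16, 13, 18, 10, 15]
After line 2 (remove first 16): lst = [13, 18, 10, 15]
After line 3 (insert 32 at index 0): lst = [32, 13, 18, 10, 15]

[32, 13, 18, 10, 15]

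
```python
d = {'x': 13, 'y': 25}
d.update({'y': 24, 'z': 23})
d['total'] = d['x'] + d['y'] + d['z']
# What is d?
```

After line 1: d = {'x': 13, 'y': 25}
After line 2 (y overwritten, z added): d = {'x': 13, 'y': 24, 'z': 23}
After line 3 (total = 13 + 24 + 23 = 60): d = {'x': 13, 'y': 24, 'z': 23, 'total': 60}

{'x': 13, 'y': 24, 'z': 23, 'total': 60}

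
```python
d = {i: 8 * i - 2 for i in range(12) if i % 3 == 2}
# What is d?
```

{2: 14, 5: 38, 8: 62, 11: 86}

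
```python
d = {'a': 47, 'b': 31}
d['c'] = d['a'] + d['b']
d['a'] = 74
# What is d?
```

After line 1: d = {'a': 47, 'b': 31}
After line 2 (d['c'] = 47 + 31): d = {'a': 47, 'b': 31, 'c': 78}
After line 3: d = {'a': 74, 'b': 31, 'c': 78}

{'a': 74, 'b': 31, 'c': 78}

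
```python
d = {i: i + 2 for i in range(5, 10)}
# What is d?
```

{5: 7, 6: 8, 7: 9, 8: 10, 9: 11}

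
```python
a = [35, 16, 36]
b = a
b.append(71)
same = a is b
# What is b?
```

After line 1: a = [35, 16, 36]
After line 2 (b = a is an alias, same object): a = [35, 16, 36], b = [35, 16, 36]
After line 3 (b.append mutates the shared list): a = [35, 16, 36, 71], b = [35, 16, 36, 71]
After line 4 (same = a is b; same object -> True): same = True

[35, 16, 36, 71]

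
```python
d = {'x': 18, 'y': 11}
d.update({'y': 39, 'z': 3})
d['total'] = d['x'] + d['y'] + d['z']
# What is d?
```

After line 1: d = {'x': 18, 'y': 11}
After line 2 (y overwritten, z added): d = {'x': 18, 'y': 39, 'z': 3}
After line 3 (total = 18 + 39 + 3 = 60): d = {'x': 18, 'y': 39, 'z': 3, 'total': 60}

{'x': 18, 'y': 39, 'z': 3, 'total': 60}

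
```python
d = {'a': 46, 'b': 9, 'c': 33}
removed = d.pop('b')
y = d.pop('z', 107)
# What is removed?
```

After line 1: d = {'a': 46, 'b': 9, 'c': 33}
After line 2 (pop 'b' returns 9): d = {'a': 46, 'c': 33}, removed = 9
After line 3 (pop 'z' missing, returns default 107): d = {'a': 46, 'c': 33}, y = 107

9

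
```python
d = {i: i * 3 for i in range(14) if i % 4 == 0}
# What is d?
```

{0: 0, 4: 12, 8: 24, 12: 36}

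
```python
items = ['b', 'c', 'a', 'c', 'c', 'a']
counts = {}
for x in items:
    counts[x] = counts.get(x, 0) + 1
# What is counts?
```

Initial: counts = {}, items = ['b', 'c', 'a', 'c', 'c', 'a']
See 'b': counts = {'b': 1}
See 'c': counts = {'b': 1, 'c': 1}
See 'a': counts = {'b': 1, 'c': 1, 'a': 1}
See 'c': counts = {'b': 1, 'c': 2, 'a': 1}
See 'c': counts = {'b': 1, 'c': 3, 'a': 1}
See 'a': counts = {'b': 1, 'c': 3, 'a': 2}

{'b': 1, 'c': 3, 'a': 2}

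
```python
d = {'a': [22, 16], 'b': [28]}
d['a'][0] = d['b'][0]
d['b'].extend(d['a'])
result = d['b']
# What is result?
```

After line 1: d = {'a': [22, 16], 'b': [28]}
After line 2 (a[0] = b[0] = 28): d = {'a': [28, 16], 'b': [28]}
After line 3 (b.extend(a) appends [28, 16]): d = {'a': [28, 16], 'b': [28, 28, 16]}
After line 4: result = d['b'] = [28, 28, 16]

[28, 28, 16]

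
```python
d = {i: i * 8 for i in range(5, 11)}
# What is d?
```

{5: 40, 6: 48, 7: 56, 8: 64, 9: 72, 10: 80}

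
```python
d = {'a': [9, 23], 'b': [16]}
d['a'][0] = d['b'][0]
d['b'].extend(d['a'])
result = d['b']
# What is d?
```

After line 1: d = {'a': [9, 23], 'b': [16]}
After line 2 (a[0] = b[0] = 16): d = {'a': [16, 23], 'b': [16]}
After line 3 (b.extend(a) appends [16, 23]): d = {'a': [16, 23], 'b': [16, 16, 23]}
After line 4: result = d['b'] = [16, 16, 23]

{'a': [16, 23], 'b': [16, 16, 23]}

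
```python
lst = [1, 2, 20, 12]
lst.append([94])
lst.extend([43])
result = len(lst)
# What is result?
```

After line 1: lst = [1, 2, 20, 12]
After line 2 (append adds [94] as single element): lst = [1, 2, 20, 12, [94]]
After line 3 (extend unpacks [43], adds 43): lst = [1, 2, 20, 12, [94], 43]
After line 4: result = len(lst) = 6

6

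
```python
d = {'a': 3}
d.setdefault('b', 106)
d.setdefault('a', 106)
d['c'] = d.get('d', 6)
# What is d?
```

After line 1: d = {'a': 3}
After line 2 (setdefault adds 'b'=106): d = {'a': 3, 'b': 106}
After line 3 (setdefault 'a' no-op, already exists): d = {'a': 3, 'b': 106}
After line 4 (get('d', 6) returns default since 'd' not in d): d = {'a': 3, 'b': 106, 'c': 6}

{'a': 3, 'b': 106, 'c': 6}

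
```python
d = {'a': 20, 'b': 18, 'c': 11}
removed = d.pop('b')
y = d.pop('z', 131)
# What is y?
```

After line 1: d = {'a': 20, 'b': 18, 'c': 11}
After line 2 (pop 'b' returns 18): d = {'a': 20, 'c': 11}, removed = 18
After line 3 (pop 'z' missing, returns default 131): d = {'a': 20, 'c': 11}, y = 131

131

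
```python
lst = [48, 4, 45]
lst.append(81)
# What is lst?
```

[48, 4, 45, 81]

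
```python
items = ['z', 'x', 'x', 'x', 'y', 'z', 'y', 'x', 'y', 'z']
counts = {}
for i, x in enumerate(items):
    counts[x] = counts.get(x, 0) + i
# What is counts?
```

Initial: counts = {}, items = ['z', 'x', 'x', 'x', 'y', 'z', 'y', 'x', 'y', 'z']
i=0, x='z': counts = {'z': 0}
i=1, x='x': counts = {'z': 0, 'x': 1}
i=2, x='x': counts = {'z': 0, 'x': 3}
i=3, x='x': counts = {'z': 0, 'x': 6}
i=4, x='y': counts = {'z': 0, 'x': 6, 'y': 4}
i=5, x='z': counts = {'z': 5, 'x': 6, 'y': 4}
i=6, x='y': counts = {'z': 5, 'x': 6, 'y': 10}
i=7, x='x': counts = {'z': 5, 'x': 13, 'y': 10}
i=8, x='y': counts = {'z': 5, 'x': 13, 'y': 18}
i=9, x='z': counts = {'z': 14, 'x': 13, 'y': 18}

{'z': 14, 'x': 13, 'y': 18}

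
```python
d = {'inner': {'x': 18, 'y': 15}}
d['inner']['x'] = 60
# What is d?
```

After line 1: d = {'inner': {'x': 18, 'y': 15}}
After line 2 (inner x overwritten): d = {'inner': {'x': 60, 'y': 15}}

{'inner': {'x': 60, 'y': 15}}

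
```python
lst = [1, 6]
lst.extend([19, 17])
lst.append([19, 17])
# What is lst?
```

After line 1: lst = [1, 6]
After line 2 (extend unpacks [19, 17]): lst = [1, 6, 19, 17]
After line 3 (append adds [19, 17] as single element): lst = [1, 6, 19, 17, [19, 17]]

[1, 6, 19, 17, [19, 17]]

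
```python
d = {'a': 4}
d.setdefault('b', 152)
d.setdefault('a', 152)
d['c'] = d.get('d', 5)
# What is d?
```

After line 1: d = {'a': 4}
After line 2 (setdefault adds 'b'=152): d = {'a': 4, 'b': 152}
After line 3 (setdefault 'a' no-op, already exists): d = {'a': 4, 'b': 152}
After line 4 (get('d', 5) returns default since 'd' not in d): d = {'a': 4, 'b': 152, 'c': 5}

{'a': 4, 'b': 152, 'c': 5}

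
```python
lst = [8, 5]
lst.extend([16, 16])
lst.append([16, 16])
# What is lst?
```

After line 1: lst = [8, 5]
After line 2 (extend unpacks [16, 16]): lst = [8, 5, 16, 16]
After line 3 (append adds [16, 16] as single element): lst = [8, 5, 16, 16, [16, 16]]

[8, 5, 16, 16, [16, 16]]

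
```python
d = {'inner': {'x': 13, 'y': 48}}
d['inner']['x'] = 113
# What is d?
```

After line 1: d = {'inner': {'x': 13, 'y': 48}}
After line 2 (inner x overwritten): d = {'inner': {'x': 113, 'y': 48}}

{'inner': {'x': 113, 'y': 48}}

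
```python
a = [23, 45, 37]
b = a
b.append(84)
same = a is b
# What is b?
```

After line 1: a = [23, 45, 37]
After line 2 (b = a is an alias, same object): a = [23, 45, 37], b = [23, 45, 37]
After line 3 (b.append mutates the shared list): a = [23, 45, 37, 84], b = [23, 45, 37, 84]
After line 4 (same = a is b; same object -> True): same = True

[23, 45, 37, 84]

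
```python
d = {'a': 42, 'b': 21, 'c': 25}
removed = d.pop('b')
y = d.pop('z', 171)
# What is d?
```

After line 1: d = {'a': 42, 'b': 21, 'c': 25}
After line 2 (pop 'b' returns 21): d = {'a': 42, 'c': 25}, removed = 21
After line 3 (pop 'z' missing, returns default 171): d = {'a': 42, 'c': 25}, y = 171

{'a': 42, 'c': 25}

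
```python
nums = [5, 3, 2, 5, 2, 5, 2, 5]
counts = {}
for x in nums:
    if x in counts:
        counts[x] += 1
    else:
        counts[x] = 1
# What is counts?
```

Initial: counts = {}, nums = [5, 3, 2, 5, 2, 5, 2, 5]
See 5: counts = {5: 1}
See 3: counts = {5: 1, 3: 1}
See 2: counts = {5: 1, 3: 1, 2: 1}
See 5: counts = {5: 2, 3: 1, 2: 1}
See 2: counts = {5: 2, 3: 1, 2: 2}
See 5: counts = {5: 3, 3: 1, 2: 2}
See 2: counts = {5: 3, 3: 1, 2: 3}
See 5: counts = {5: 4, 3: 1, 2: 3}

{5: 4, 3: 1, 2: 3}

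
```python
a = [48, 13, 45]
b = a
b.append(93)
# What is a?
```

After line 1: a = [48, 13, 45]
After line 2 (b = a is an alias, same object): a = [48, 13, 45], b = [48, 13, 45]
After line 3 (b.append mutates the shared list): a = [48, 13, 45, 93], b = [48, 13, 45, 93]

[48, 13, 45, 93]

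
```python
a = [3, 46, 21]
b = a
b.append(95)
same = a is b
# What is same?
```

After line 1: a = [3, 46, 21]
After line 2 (b = a is an alias, same object): a = [3, 46, 21], b = [3, 46, 21]
After line 3 (b.append mutates the shared list): a = [3, 46, 21, 95], b = [3, 46, 21, 95]
After line 4 (same = a is b; same object -> True): same = True

True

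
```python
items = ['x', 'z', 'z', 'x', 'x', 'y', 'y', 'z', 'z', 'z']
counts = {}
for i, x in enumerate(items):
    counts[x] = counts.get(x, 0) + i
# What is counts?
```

Initial: counts = {}, items = ['x', 'z', 'z', 'x', 'x', 'y', 'y', 'z', 'z', 'z']
i=0, x='x': counts = {'x': 0}
i=1, x='z': counts = {'x': 0, 'z': 1}
i=2, x='z': counts = {'x': 0, 'z': 3}
i=3, x='x': counts = {'x': 3, 'z': 3}
i=4, x='x': counts = {'x': 7, 'z': 3}
i=5, x='y': counts = {'x': 7, 'z': 3, 'y': 5}
i=6, x='y': counts = {'x': 7, 'z': 3, 'y': 11}
i=7, x='z': counts = {'x': 7, 'z': 10, 'y': 11}
i=8, x='z': counts = {'x': 7, 'z': 18, 'y': 11}
i=9, x='z': counts = {'x': 7, 'z': 27, 'y': 11}

{'x': 7, 'z': 27, 'y': 11}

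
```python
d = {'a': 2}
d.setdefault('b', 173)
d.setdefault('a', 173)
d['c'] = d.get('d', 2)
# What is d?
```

After line 1: d = {'a': 2}
After line 2 (setdefault adds 'b'=173): d = {'a': 2, 'b': 173}
After line 3 (setdefault 'a' no-op, already exists): d = {'a': 2, 'b': 173}
After line 4 (get('d', 2) returns default since 'd' not in d): d = {'a': 2, 'b': 173, 'c': 2}

{'a': 2, 'b': 173, 'c': 2}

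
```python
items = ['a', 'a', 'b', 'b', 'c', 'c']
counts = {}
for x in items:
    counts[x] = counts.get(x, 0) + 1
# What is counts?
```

Initial: counts = {}, items = ['a', 'a', 'b', 'b', 'c', 'c']
See 'a': counts = {'a': 1}
See 'a': counts = {'a': 2}
See 'b': counts = {'a': 2, 'b': 1}
See 'b': counts = {'a': 2, 'b': 2}
See 'c': counts = {'a': 2, 'b': 2, 'c': 1}
See 'c': counts = {'a': 2, 'b': 2, 'c': 2}

{'a': 2, 'b': 2, 'c': 2}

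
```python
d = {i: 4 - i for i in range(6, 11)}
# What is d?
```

{6: -2, 7: -3, 8: -4, 9: -5, 10: -6}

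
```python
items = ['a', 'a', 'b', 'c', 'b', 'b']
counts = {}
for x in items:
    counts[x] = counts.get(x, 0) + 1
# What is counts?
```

Initial: counts = {}, items = ['a', 'a', 'b', 'c', 'b', 'b']
See 'a': counts = {'a': 1}
See 'a': counts = {'a': 2}
See 'b': counts = {'a': 2, 'b': 1}
See 'c': counts = {'a': 2, 'b': 1, 'c': 1}
See 'b': counts = {'a': 2, 'b': 2, 'c': 1}
See 'b': counts = {'a': 2, 'b': 3, 'c': 1}

{'a': 2, 'b': 3, 'c': 1}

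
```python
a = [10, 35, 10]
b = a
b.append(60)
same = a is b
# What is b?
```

After line 1: a = [10, 35, 10]
After line 2 (b = a is an alias, same object): a = [10, 35, 10], b = [10, 35, 10]
After line 3 (b.append mutates the shared list): a = [10, 35, 10, 60], b = [10, 35, 10, 60]
After line 4 (same = a is b; same object -> True): same = True

[10, 35, 10, 60]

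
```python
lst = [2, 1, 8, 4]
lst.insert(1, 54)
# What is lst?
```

[2, 54, 1, 8, 4]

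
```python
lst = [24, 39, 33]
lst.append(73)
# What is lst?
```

[24, 39, 33, 73]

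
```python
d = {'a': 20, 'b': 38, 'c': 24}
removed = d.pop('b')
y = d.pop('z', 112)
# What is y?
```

After line 1: d = {'a': 20, 'b': 38, 'c': 24}
After line 2 (pop 'b' returns 38): d = {'a': 20, 'c': 24}, removed = 38
After line 3 (pop 'z' missing, returns default 112): d = {'a': 20, 'c': 24}, y = 112

112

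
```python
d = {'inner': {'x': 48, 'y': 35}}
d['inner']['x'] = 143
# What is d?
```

After line 1: d = {'inner': {'x': 48, 'y': 35}}
After line 2 (inner x overwritten): d = {'inner': {'x': 143, 'y': 35}}

{'inner': {'x': 143, 'y': 35}}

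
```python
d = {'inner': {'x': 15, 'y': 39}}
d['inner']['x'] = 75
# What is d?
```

After line 1: d = {'inner': {'x': 15, 'y': 39}}
After line 2 (inner x overwritten): d = {'inner': {'x': 75, 'y': 39}}

{'inner': {'x': 75, 'y': 39}}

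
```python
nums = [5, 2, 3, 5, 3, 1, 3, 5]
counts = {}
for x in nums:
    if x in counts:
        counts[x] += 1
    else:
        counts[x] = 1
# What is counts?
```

Initial: counts = {}, nums = [5, 2, 3, 5, 3, 1, 3, 5]
See 5: counts = {5: 1}
See 2: counts = {5: 1, 2: 1}
See 3: counts = {5: 1, 2: 1, 3: 1}
See 5: counts = {5: 2, 2: 1, 3: 1}
See 3: counts = {5: 2, 2: 1, 3: 2}
See 1: counts = {5: 2, 2: 1, 3: 2, 1: 1}
See 3: counts = {5: 2, 2: 1, 3: 3, 1: 1}
See 5: counts = {5: 3, 2: 1, 3: 3, 1: 1}

{5: 3, 2: 1, 3: 3, 1: 1}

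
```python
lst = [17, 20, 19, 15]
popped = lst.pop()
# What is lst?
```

[17, 20, 19]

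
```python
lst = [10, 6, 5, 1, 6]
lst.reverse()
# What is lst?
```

[6, 1, 5, 6, 10]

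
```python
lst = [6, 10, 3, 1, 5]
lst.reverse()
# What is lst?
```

[5, 1, 3, 10, 6]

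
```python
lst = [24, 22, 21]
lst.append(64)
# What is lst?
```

[24, 22, 21, 64]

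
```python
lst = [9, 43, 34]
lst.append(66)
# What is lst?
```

[9, 43, 34, 66]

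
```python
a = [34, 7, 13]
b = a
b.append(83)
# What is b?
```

After line 1: a = [34, 7, 13]
After line 2 (b = a is an alias, same object): a = [34, 7, 13], b = [34, 7, 13]
After line 3 (b.append mutates the shared list): a = [34, 7, 13, 83], b = [34, 7, 13, 83]

[34, 7, 13, 83]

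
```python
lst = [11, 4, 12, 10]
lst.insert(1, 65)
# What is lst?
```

[11, 65, 4, 12, 10]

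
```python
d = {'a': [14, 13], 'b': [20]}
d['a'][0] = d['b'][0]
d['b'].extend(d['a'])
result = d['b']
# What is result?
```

After line 1: d = {'a': [14, 13], 'b': [20]}
After line 2 (a[0] = b[0] = 20): d = {'a': [20, 13], 'b': [20]}
After line 3 (b.extend(a) appends [20, 13]): d = {'a': [20, 13], 'b': [20, 20, 13]}
After line 4: result = d['b'] = [20, 20, 13]

[20, 20, 13]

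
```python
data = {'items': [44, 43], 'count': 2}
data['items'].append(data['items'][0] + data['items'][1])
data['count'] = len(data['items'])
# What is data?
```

After line 1: data = {'items': [44, 43], 'count': 2}
After line 2 (append 44 + 43 = 87): data = {'items': [44, 43, 87], 'count': 2}
After line 3 (count = len(items) = 3): data = {'items': [44, 43, 87], 'count': 3}

{'items': [44, 43, 87], 'count': 3}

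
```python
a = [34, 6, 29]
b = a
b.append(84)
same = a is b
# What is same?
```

After line 1: a = [34, 6, 29]
After line 2 (b = a is an alias, same object): a = [34, 6, 29], b = [34, 6, 29]
After line 3 (b.append mutates the shared list): a = [34, 6, 29, 84], b = [34, 6, 29, 84]
After line 4 (same = a is b; same object -> True): same = True

True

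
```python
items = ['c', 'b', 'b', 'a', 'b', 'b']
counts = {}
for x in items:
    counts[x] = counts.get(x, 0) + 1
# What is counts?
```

Initial: counts = {}, items = ['c', 'b', 'b', 'a', 'b', 'b']
See 'c': counts = {'c': 1}
See 'b': counts = {'c': 1, 'b': 1}
See 'b': counts = {'c': 1, 'b': 2}
See 'a': counts = {'c': 1, 'b': 2, 'a': 1}
See 'b': counts = {'c': 1, 'b': 3, 'a': 1}
See 'b': counts = {'c': 1, 'b': 4, 'a': 1}

{'c': 1, 'b': 4, 'a': 1}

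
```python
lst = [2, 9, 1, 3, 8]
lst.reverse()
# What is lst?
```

[8, 3, 1, 9, 2]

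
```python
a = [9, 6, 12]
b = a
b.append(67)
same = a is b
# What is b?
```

After line 1: a = [9, 6, 12]
After line 2 (b = a is an alias, same object): a = [9, 6, 12], b = [9, 6, 12]
After line 3 (b.append mutates the shared list): a = [9, 6, 12, 67], b = [9, 6, 12, 67]
After line 4 (same = a is b; same object -> True): same = True

[9, 6, 12, 67]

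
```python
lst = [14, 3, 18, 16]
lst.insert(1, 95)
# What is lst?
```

[14, 95, 3, 18, 16]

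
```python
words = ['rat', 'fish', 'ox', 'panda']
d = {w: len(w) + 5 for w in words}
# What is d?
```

{'rat': 8, 'fish': 9, 'ox': 7, 'panda': 10}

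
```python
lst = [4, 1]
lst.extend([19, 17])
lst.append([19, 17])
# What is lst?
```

After line 1: lst = [4, 1]
After line 2 (extend unpacks [19, 17]): lst = [4, 1, 19, 17]
After line 3 (append adds [19, 17] as single element): lst = [4, 1, 19, 17, [19, 17]]

[4, 1, 19, 17, [19, 17]]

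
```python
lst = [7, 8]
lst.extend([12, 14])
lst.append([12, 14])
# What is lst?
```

After line 1: lst = [7, 8]
After line 2 (extend unpacks [12, 14]): lst = [7, 8, 12, 14]
After line 3 (append adds [12, 14] as single element): lst = [7, 8, 12, 14, [12, 14]]

[7, 8, 12, 14, [12, 14]]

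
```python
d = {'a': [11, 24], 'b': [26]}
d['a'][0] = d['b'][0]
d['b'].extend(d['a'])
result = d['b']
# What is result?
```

After line 1: d = {'a': [11, 24], 'b': [26]}
After line 2 (a[0] = b[0] = 26): d = {'a': [26, 24], 'b': [26]}
After line 3 (b.extend(a) appends [26, 24]): d = {'a': [26, 24], 'b': [26, 26, 24]}
After line 4: result = d['b'] = [26, 26, 24]

[26, 26, 24]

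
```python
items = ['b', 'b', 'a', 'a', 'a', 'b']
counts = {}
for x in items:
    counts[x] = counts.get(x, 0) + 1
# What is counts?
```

Initial: counts = {}, items = ['b', 'b', 'a', 'a', 'a', 'b']
See 'b': counts = {'b': 1}
See 'b': counts = {'b': 2}
See 'a': counts = {'b': 2, 'a': 1}
See 'a': counts = {'b': 2, 'a': 2}
See 'a': counts = {'b': 2, 'a': 3}
See 'b': counts = {'b': 3, 'a': 3}

{'b': 3, 'a': 3}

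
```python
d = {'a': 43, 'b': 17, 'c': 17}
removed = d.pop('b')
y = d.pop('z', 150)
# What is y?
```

After line 1: d = {'a': 43, 'b': 17, 'c': 17}
After line 2 (pop 'b' returns 17): d = {'a': 43, 'c': 17}, removed = 17
After line 3 (pop 'z' missing, returns default 150): d = {'a': 43, 'c': 17}, y = 150

150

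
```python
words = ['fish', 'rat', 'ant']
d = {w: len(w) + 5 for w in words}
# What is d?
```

{'fish': 9, 'rat': 8, 'ant': 8}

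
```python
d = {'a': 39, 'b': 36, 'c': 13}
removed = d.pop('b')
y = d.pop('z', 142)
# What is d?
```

After line 1: d = {'a': 39, 'b': 36, 'c': 13}
After line 2 (pop 'b' returns 36): d = {'a': 39, 'c': 13}, removed = 36
After line 3 (pop 'z' missing, returns default 142): d = {'a': 39, 'c': 13}, y = 142

{'a': 39, 'c': 13}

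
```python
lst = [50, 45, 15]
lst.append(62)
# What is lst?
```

[50, 45, 15, 62]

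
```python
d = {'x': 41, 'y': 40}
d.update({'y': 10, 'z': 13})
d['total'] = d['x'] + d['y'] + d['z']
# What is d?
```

After line 1: d = {'x': 41, 'y': 40}
After line 2 (y overwritten, z added): d = {'x': 41, 'y': 10, 'z': 13}
After line 3 (total = 41 + 10 + 13 = 64): d = {'x': 41, 'y': 10, 'z': 13, 'total': 64}

{'x': 41, 'y': 10, 'z': 13, 'total': 64}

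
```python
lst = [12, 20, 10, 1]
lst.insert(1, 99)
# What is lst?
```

[12, 99, 20, 10, 1]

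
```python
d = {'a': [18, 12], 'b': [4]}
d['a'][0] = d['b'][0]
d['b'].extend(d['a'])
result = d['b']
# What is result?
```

After line 1: d = {'a': [18, 12], 'b': [4]}
After line 2 (a[0] = b[0] = 4): d = {'a': [4, 12], 'b': [4]}
After line 3 (b.extend(a) appends [4, 12]): d = {'a': [4, 12], 'b': [4, 4, 12]}
After line 4: result = d['b'] = [4, 4, 12]

[4, 4, 12]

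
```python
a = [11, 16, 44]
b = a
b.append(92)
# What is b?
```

After line 1: a = [11, 16, 44]
After line 2 (b = a is an alias, same object): a = [11, 16, 44], b = [11, 16, 44]
After line 3 (b.append mutates the shared list): a = [11, 16, 44, 92], b = [11, 16, 44, 92]

[11, 16, 44, 92]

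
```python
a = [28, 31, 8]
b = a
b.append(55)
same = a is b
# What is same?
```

After line 1: a = [28, 31, 8]
After line 2 (b = a is an alias, same object): a = [28, 31, 8], b = [28, 31, 8]
After line 3 (b.append mutates the shared list): a = [28, 31, 8, 55], b = [28, 31, 8, 55]
After line 4 (same = a is b; same object -> True): same = True

True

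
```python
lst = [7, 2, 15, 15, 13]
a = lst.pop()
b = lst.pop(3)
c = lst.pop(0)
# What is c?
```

After line 1: lst = [7, 2, 15, 15, 13]
After line 2 (pop() -> a = 13): lst = [7, 2, 15, 15]
After line 3 (pop(3) -> b = 15): lst = [7, 2, 15]
After line 4 (pop(0) -> c = 7): lst = [2, 15]

7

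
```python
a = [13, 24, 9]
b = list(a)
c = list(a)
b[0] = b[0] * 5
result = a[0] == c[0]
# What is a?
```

After line 1: a = [13, 24, 9]
After line 2 (b = list(a), copy): a = [13, 24, 9], b = [13, 24, 9]
After line 3 (c = list(a) is a copy, new object): c = [13, 24, 9]
After line 4 (b[0] = 13 * 5 = 65; only b mutates (copy)): a = [13, 24, 9], b = [65, 24, 9], c = [13, 24, 9]
After line 5 (a[0] = 13, c[0] = 13; result = True)

[13, 24, 9]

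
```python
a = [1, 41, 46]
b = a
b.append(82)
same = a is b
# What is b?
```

After line 1: a = [1, 41, 46]
After line 2 (b = a is an alias, same object): a = [1, 41, 46], b = [1, 41, 46]
After line 3 (b.append mutates the shared list): a = [1, 41, 46, 82], b = [1, 41, 46, 82]
After line 4 (same = a is b; same object -> True): same = True

[1, 41, 46, 82]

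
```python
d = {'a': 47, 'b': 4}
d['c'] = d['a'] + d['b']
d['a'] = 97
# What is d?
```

After line 1: d = {'a': 47, 'b': 4}
After line 2 (d['c'] = 47 + 4): d = {'a': 47, 'b': 4, 'c': 51}
After line 3: d = {'a': 97, 'b': 4, 'c': 51}

{'a': 97, 'b': 4, 'c': 51}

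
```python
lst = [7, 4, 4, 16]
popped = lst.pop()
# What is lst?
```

[7, 4, 4]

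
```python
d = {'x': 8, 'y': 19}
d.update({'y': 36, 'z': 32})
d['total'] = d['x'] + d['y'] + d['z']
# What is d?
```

After line 1: d = {'x': 8, 'y': 19}
After line 2 (y overwritten, z added): d = {'x': 8, 'y': 36, 'z': 32}
After line 3 (total = 8 + 36 + 32 = 76): d = {'x': 8, 'y': 36, 'z': 32, 'total': 76}

{'x': 8, 'y': 36, 'z': 32, 'total': 76}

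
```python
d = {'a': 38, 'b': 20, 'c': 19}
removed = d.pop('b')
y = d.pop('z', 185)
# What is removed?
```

After line 1: d = {'a': 38, 'b': 20, 'c': 19}
After line 2 (pop 'b' returns 20): d = {'a': 38, 'c': 19}, removed = 20
After line 3 (pop 'z' missing, returns default 185): d = {'a': 38, 'c': 19}, y = 185

20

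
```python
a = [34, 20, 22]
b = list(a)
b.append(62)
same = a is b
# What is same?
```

After line 1: a = [34, 20, 22]
After line 2 (b = list(a) is a shallow copy, new object): a = [34, 20, 22], b = [34, 20, 22]
After line 3 (append only mutates b): a = [34, 20, 22], b = [34, 20, 22, 62]
After line 4 (same = a is b; different objects -> False): same = False

False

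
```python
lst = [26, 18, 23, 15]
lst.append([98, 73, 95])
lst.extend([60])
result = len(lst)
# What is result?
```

After line 1: lst = [26, 18, 23, 15]
After line 2 (append adds [98, 73, 95] as single element): lst = [26, 18, 23, 15, [98, 73, 95]]
After line 3 (extend unpacks [60], adds 60): lst = [26, 18, 23, 15, [98, 73, 95], 60]
After line 4: result = len(lst) = 6

6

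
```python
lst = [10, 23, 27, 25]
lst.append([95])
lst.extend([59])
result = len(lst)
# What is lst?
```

After line 1: lst = [10, 23, 27, 25]
After line 2 (append adds [95] as single element): lst = [10, 23, 27, 25, [95]]
After line 3 (extend unpacks [59], adds 59): lst = [10, 23, 27, 25, [95], 59]
After line 4: result = len(lst) = 6

[10, 23, 27, 25, [95], 59]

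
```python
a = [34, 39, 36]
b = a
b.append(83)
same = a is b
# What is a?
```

After line 1: a = [34, 39, 36]
After line 2 (b = a is an alias, same object): a = [34, 39, 36], b = [34, 39, 36]
After line 3 (b.append mutates the shared list): a = [34, 39, 36, 83], b = [34, 39, 36, 83]
After line 4 (same = a is b; same object -> True): same = True

[34, 39, 36, 83]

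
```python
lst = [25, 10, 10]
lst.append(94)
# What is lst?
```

[25, 10, 10, 94]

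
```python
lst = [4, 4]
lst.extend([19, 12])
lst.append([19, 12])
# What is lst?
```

After line 1: lst = [4, 4]
After line 2 (extend unpacks [19, 12]): lst = [4, 4, 19, 12]
After line 3 (append adds [19, 12] as single element): lst = [4, 4, 19, 12, [19, 12]]

[4, 4, 19, 12, [19, 12]]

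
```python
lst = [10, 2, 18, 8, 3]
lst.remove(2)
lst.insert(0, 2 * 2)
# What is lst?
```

After line 1: lst = [10, 2, 18, 8, 3]
After line 2 (remove first 2): lst = [10, 18, 8, 3]
After line 3 (insert 4 at index 0): lst = [4, 10, 18, 8, 3]

[4, 10, 18, 8, 3]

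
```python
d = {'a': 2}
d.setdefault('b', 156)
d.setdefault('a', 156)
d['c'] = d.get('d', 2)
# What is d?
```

After line 1: d = {'a': 2}
After line 2 (setdefault adds 'b'=156): d = {'a': 2, 'b': 156}
After line 3 (setdefault 'a' no-op, already exists): d = {'a': 2, 'b': 156}
After line 4 (get('d', 2) returns default since 'd' not in d): d = {'a': 2, 'b': 156, 'c': 2}

{'a': 2, 'b': 156, 'c': 2}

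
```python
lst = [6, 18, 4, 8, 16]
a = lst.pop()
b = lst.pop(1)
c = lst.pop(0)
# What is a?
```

After line 1: lst = [6, 18, 4, 8, 16]
After line 2 (pop() -> a = 16): lst = [6, 18, 4, 8]
After line 3 (pop(1) -> b = 18): lst = [6, 4, 8]
After line 4 (pop(0) -> c = 6): lst = [4, 8]

16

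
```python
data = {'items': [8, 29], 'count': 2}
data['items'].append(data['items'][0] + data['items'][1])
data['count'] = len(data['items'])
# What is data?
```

After line 1: data = {'items': [8, 29], 'count': 2}
After line 2 (append 8 + 29 = 37): data = {'items': [8, 29, 37], 'count': 2}
After line 3 (count = len(items) = 3): data = {'items': [8, 29, 37], 'count': 3}

{'items': [8, 29, 37], 'count': 3}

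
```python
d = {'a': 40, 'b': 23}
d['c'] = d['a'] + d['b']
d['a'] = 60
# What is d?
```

After line 1: d = {'a': 40, 'b': 23}
After line 2 (d['c'] = 40 + 23): d = {'a': 40, 'b': 23, 'c': 63}
After line 3: d = {'a': 60, 'b': 23, 'c': 63}

{'a': 60, 'b': 23, 'c': 63}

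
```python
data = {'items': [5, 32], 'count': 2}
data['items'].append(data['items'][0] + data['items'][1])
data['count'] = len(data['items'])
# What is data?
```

After line 1: data = {'items': [5, 32], 'count': 2}
After line 2 (append 5 + 32 = 37): data = {'items': [5, 32, 37], 'count': 2}
After line 3 (count = len(items) = 3): data = {'items': [5, 32, 37], 'count': 3}

{'items': [5, 32, 37], 'count': 3}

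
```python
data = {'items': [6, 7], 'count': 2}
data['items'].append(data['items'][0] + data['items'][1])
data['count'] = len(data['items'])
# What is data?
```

After line 1: data = {'items': [6, 7], 'count': 2}
After line 2 (append 6 + 7 = 13): data = {'items': [6, 7, 13], 'count': 2}
After line 3 (count = len(items) = 3): data = {'items': [6, 7, 13], 'count': 3}

{'items': [6, 7, 13], 'count': 3}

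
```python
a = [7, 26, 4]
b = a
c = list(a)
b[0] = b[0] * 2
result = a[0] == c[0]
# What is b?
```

After line 1: a = [7, 26, 4]
After line 2 (b = a, alias): a = [7, 26, 4], b = [7, 26, 4]
After line 3 (c = list(a) is a copy, new object): c = [7, 26, 4]
After line 4 (b[0] = 7 * 2 = 14; mutates shared a/b): a = b = [14, 26, 4], c = [7, 26, 4]
After line 5 (a[0] = 14, c[0] = 7; result = False)

[14, 26, 4]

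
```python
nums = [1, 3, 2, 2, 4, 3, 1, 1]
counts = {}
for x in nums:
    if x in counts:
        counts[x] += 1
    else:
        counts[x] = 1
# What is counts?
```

Initial: counts = {}, nums = [1, 3, 2, 2, 4, 3, 1, 1]
See 1: counts = {1: 1}
See 3: counts = {1: 1, 3: 1}
See 2: counts = {1: 1, 3: 1, 2: 1}
See 2: counts = {1: 1, 3: 1, 2: 2}
See 4: counts = {1: 1, 3: 1, 2: 2, 4: 1}
See 3: counts = {1: 1, 3: 2, 2: 2, 4: 1}
See 1: counts = {1: 2, 3: 2, 2: 2, 4: 1}
See 1: counts = {1: 3, 3: 2, 2: 2, 4: 1}

{1: 3, 3: 2, 2: 2, 4: 1}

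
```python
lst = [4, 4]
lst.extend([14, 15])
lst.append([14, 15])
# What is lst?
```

After line 1: lst = [4, 4]
After line 2 (extend unpacks [14, 15]): lst = [4, 4, 14, 15]
After line 3 (append adds [14, 15] as single element): lst = [4, 4, 14, 15, [14, 15]]

[4, 4, 14, 15, [14, 15]]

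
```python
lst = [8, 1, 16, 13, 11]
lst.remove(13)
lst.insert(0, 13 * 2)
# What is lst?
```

After line 1: lst = [8, 1, 16, 13, 11]
After line 2 (remove first 13): lst = [8, 1, 16, 11]
After line 3 (insert 26 at index 0): lst = [26, 8, 1, 16, 11]

[26, 8, 1, 16, 11]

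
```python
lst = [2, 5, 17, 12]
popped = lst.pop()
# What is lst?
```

[2, 5, 17]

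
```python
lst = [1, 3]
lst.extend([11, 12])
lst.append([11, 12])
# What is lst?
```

After line 1: lst = [1, 3]
After line 2 (extend unpacks [11, 12]): lst = [1, 3, 11, 12]
After line 3 (append adds [11, 12] as single element): lst = [1, 3, 11, 12, [11, 12]]

[1, 3, 11, 12, [11, 12]]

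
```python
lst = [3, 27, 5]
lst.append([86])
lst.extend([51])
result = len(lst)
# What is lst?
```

After line 1: lst = [3, 27, 5]
After line 2 (append adds [86] as single element): lst = [3, 27, 5, [86]]
After line 3 (extend unpacks [51], adds 51): lst = [3, 27, 5, [86], 51]
After line 4: result = len(lst) = 5

[3, 27, 5, [86], 51]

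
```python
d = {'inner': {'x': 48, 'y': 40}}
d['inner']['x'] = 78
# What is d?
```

After line 1: d = {'inner': {'x': 48, 'y': 40}}
After line 2 (inner x overwritten): d = {'inner': {'x': 78, 'y': 40}}

{'inner': {'x': 78, 'y': 40}}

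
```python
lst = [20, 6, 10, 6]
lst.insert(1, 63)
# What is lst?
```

[20, 63, 6, 10, 6]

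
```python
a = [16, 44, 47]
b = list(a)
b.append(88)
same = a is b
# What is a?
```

After line 1: a = [16, 44, 47]
After line 2 (b = list(a) is a shallow copy, new object): a = [16, 44, 47], b = [16, 44, 47]
After line 3 (append only mutates b): a = [16, 44, 47], b = [16, 44, 47, 88]
After line 4 (same = a is b; different objects -> False): same = False

[16, 44, 47]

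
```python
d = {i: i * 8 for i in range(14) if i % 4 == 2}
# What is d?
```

{2: 16, 6: 48, 10: 80}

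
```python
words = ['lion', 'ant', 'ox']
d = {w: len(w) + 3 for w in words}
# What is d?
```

{'lion': 7, 'ant': 6, 'ox': 5}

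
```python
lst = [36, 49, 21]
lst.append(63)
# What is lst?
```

[36, 49, 21, 63]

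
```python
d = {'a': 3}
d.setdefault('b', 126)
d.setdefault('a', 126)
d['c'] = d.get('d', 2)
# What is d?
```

After line 1: d = {'a': 3}
After line 2 (setdefault adds 'b'=126): d = {'a': 3, 'b': 126}
After line 3 (setdefault 'a' no-op, already exists): d = {'a': 3, 'b': 126}
After line 4 (get('d', 2) returns default since 'd' not in d): d = {'a': 3, 'b': 126, 'c': 2}

{'a': 3, 'b': 126, 'c': 2}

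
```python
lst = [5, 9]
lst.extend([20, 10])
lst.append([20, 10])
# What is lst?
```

After line 1: lst = [5, 9]
After line 2 (extend unpacks [20, 10]): lst = [5, 9, 20, 10]
After line 3 (append adds [20, 10] as single element): lst = [5, 9, 20, 10, [20, 10]]

[5, 9, 20, 10, [20, 10]]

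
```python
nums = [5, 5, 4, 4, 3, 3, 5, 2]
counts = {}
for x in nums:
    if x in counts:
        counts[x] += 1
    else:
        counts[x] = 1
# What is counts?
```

Initial: counts = {}, nums = [5, 5, 4, 4, 3, 3, 5, 2]
See 5: counts = {5: 1}
See 5: counts = {5: 2}
See 4: counts = {5: 2, 4: 1}
See 4: counts = {5: 2, 4: 2}
See 3: counts = {5: 2, 4: 2, 3: 1}
See 3: counts = {5: 2, 4: 2, 3: 2}
See 5: counts = {5: 3, 4: 2, 3: 2}
See 2: counts = {5: 3, 4: 2, 3: 2, 2: 1}

{5: 3, 4: 2, 3: 2, 2: 1}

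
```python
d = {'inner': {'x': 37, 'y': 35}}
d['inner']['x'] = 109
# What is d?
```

After line 1: d = {'inner': {'x': 37, 'y': 35}}
After line 2 (inner x overwritten): d = {'inner': {'x': 109, 'y': 35}}

{'inner': {'x': 109, 'y': 35}}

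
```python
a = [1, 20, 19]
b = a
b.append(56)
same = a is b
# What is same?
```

After line 1: a = [1, 20, 19]
After line 2 (b = a is an alias, same object): a = [1, 20, 19], b = [1, 20, 19]
After line 3 (b.append mutates the shared list): a = [1, 20, 19, 56], b = [1, 20, 19, 56]
After line 4 (same = a is b; same object -> True): same = True

True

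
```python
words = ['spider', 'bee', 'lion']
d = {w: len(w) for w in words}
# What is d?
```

{'spider': 6, 'bee': 3, 'lion': 4}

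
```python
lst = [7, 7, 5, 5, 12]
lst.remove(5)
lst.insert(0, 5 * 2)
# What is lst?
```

After line 1: lst = [7, 7, 5, 5, 12]
After line 2 (remove first 5): lst = [7, 7, 5, 12]
After line 3 (insert 10 at index 0): lst = [10, 7, 7, 5, 12]

[10, 7, 7, 5, 12]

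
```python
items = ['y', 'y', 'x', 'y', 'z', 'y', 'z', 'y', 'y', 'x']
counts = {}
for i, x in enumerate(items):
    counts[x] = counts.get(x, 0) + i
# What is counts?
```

Initial: counts = {}, items = ['y', 'y', 'x', 'y', 'z', 'y', 'z', 'y', 'y', 'x']
i=0, x='y': counts = {'y': 0}
i=1, x='y': counts = {'y': 1}
i=2, x='x': counts = {'y': 1, 'x': 2}
i=3, x='y': counts = {'y': 4, 'x': 2}
i=4, x='z': counts = {'y': 4, 'x': 2, 'z': 4}
i=5, x='y': counts = {'y': 9, 'x': 2, 'z': 4}
i=6, x='z': counts = {'y': 9, 'x': 2, 'z': 10}
i=7, x='y': counts = {'y': 16, 'x': 2, 'z': 10}
i=8, x='y': counts = {'y': 24, 'x': 2, 'z': 10}
i=9, x='x': counts = {'y': 24, 'x': 11, 'z': 10}

{'y': 24, 'x': 11, 'z': 10}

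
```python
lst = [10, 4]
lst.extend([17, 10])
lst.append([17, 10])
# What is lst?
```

After line 1: lst = [10, 4]
After line 2 (extend unpacks [17, 10]): lst = [10, 4, 17, 10]
After line 3 (append adds [17, 10] as single element): lst = [10, 4, 17, 10, [17, 10]]

[10, 4, 17, 10, [17, 10]]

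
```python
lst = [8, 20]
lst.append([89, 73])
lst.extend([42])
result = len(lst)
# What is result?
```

After line 1: lst = [8, 20]
After line 2 (append adds [89, 73] as single element): lst = [8, 20, [89, 73]]
After line 3 (extend unpacks [42], adds 42): lst = [8, 20, [89, 73], 42]
After line 4: result = len(lst) = 4

4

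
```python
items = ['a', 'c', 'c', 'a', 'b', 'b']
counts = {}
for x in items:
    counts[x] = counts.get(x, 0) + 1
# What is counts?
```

Initial: counts = {}, items = ['a', 'c', 'c', 'a', 'b', 'b']
See 'a': counts = {'a': 1}
See 'c': counts = {'a': 1, 'c': 1}
See 'c': counts = {'a': 1, 'c': 2}
See 'a': counts = {'a': 2, 'c': 2}
See 'b': counts = {'a': 2, 'c': 2, 'b': 1}
See 'b': counts = {'a': 2, 'c': 2, 'b': 2}

{'a': 2, 'c': 2, 'b': 2}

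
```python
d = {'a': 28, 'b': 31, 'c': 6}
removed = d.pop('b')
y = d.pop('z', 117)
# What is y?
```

After line 1: d = {'a': 28, 'b': 31, 'c': 6}
After line 2 (pop 'b' returns 31): d = {'a': 28, 'c': 6}, removed = 31
After line 3 (pop 'z' missing, returns default 117): d = {'a': 28, 'c': 6}, y = 117

117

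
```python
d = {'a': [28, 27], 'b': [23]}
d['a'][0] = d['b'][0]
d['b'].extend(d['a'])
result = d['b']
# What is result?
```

After line 1: d = {'a': [28, 27], 'b': [23]}
After line 2 (a[0] = b[0] = 23): d = {'a': [23, 27], 'b': [23]}
After line 3 (b.extend(a) appends [23, 27]): d = {'a': [23, 27], 'b': [23, 23, 27]}
After line 4: result = d['b'] = [23, 23, 27]

[23, 23, 27]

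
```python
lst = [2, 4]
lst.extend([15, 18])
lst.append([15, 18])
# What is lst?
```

After line 1: lst = [2, 4]
After line 2 (extend unpacks [15, 18]): lst = [2, 4, 15, 18]
After line 3 (append adds [15, 18] as single element): lst = [2, 4, 15, 18, [15, 18]]

[2, 4, 15, 18, [15, 18]]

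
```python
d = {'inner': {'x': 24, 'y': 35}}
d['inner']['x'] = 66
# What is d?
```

After line 1: d = {'inner': {'x': 24, 'y': 35}}
After line 2 (inner x overwritten): d = {'inner': {'x': 66, 'y': 35}}

{'inner': {'x': 66, 'y': 35}}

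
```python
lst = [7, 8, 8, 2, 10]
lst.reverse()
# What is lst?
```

[10, 2, 8, 8, 7]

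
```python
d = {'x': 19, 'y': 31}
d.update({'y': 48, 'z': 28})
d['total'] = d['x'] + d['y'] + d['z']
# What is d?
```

After line 1: d = {'x': 19, 'y': 31}
After line 2 (y overwritten, z added): d = {'x': 19, 'y': 48, 'z': 28}
After line 3 (total = 19 + 48 + 28 = 95): d = {'x': 19, 'y': 48, 'z': 28, 'total': 95}

{'x': 19, 'y': 48, 'z': 28, 'total': 95}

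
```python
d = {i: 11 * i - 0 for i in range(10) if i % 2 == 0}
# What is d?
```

{0: 0, 2: 22, 4: 44, 6: 66, 8: 88}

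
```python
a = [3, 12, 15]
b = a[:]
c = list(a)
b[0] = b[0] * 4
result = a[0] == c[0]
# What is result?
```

After line 1: a = [3, 12, 15]
After line 2 (b = a[:], copy): a = [3, 12, 15], b = [3, 12, 15]
After line 3 (c = list(a) is a copy, new object): c = [3, 12, 15]
After line 4 (b[0] = 3 * 4 = 12; only b mutates (copy)): a = [3, 12, 15], b = [12, 12, 15], c = [3, 12, 15]
After line 5 (a[0] = 3, c[0] = 3; result = True)

True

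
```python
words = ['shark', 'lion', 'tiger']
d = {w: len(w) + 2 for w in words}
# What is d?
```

{'shark': 7, 'lion': 6, 'tiger': 7}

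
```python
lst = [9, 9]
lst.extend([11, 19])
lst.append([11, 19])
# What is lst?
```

After line 1: lst = [9, 9]
After line 2 (extend unpacks [11, 19]): lst = [9, 9, 11, 19]
After line 3 (append adds [11, 19] as single element): lst = [9, 9, 11, 19, [11, 19]]

[9, 9, 11, 19, [11, 19]]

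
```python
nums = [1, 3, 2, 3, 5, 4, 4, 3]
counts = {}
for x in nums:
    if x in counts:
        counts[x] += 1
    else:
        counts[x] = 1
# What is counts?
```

Initial: counts = {}, nums = [1, 3, 2, 3, 5, 4, 4, 3]
See 1: counts = {1: 1}
See 3: counts = {1: 1, 3: 1}
See 2: counts = {1: 1, 3: 1, 2: 1}
See 3: counts = {1: 1, 3: 2, 2: 1}
See 5: counts = {1: 1, 3: 2, 2: 1, 5: 1}
See 4: counts = {1: 1, 3: 2, 2: 1, 5: 1, 4: 1}
See 4: counts = {1: 1, 3: 2, 2: 1, 5: 1, 4: 2}
See 3: counts = {1: 1, 3: 3, 2: 1, 5: 1, 4: 2}

{1: 1, 3: 3, 2: 1, 5: 1, 4: 2}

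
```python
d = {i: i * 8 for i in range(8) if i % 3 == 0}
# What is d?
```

{0: 0, 3: 24, 6: 48}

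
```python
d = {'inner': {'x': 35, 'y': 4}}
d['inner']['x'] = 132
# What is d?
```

After line 1: d = {'inner': {'x': 35, 'y': 4}}
After line 2 (inner x overwritten): d = {'inner': {'x': 132, 'y': 4}}

{'inner': {'x': 132, 'y': 4}}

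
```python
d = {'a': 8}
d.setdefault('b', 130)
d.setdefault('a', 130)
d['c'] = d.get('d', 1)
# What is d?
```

After line 1: d = {'a': 8}
After line 2 (setdefault adds 'b'=130): d = {'a': 8, 'b': 130}
After line 3 (setdefault 'a' no-op, already exists): d = {'a': 8, 'b': 130}
After line 4 (get('d', 1) returns default since 'd' not in d): d = {'a': 8, 'b': 130, 'c': 1}

{'a': 8, 'b': 130, 'c': 1}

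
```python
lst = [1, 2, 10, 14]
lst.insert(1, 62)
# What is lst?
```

[1, 62, 2, 10, 14]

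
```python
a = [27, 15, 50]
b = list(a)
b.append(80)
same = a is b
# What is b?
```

After line 1: a = [27, 15, 50]
After line 2 (b = list(a) is a shallow copy, new object): a = [27, 15, 50], b = [27, 15, 50]
After line 3 (append only mutates b): a = [27, 15, 50], b = [27, 15, 50, 80]
After line 4 (same = a is b; different objects -> False): same = False

[27, 15, 50, 80]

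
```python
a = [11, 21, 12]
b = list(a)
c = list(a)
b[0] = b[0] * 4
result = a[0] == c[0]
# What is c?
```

After line 1: a = [11, 21, 12]
After line 2 (b = list(a), copy): a = [11, 21, 12], b = [11, 21, 12]
After line 3 (c = list(a) is a copy, new object): c = [11, 21, 12]
After line 4 (b[0] = 11 * 4 = 44; only b mutates (copy)): a = [11, 21, 12], b = [44, 21, 12], c = [11, 21, 12]
After line 5 (a[0] = 11, c[0] = 11; result = True)

[11, 21, 12]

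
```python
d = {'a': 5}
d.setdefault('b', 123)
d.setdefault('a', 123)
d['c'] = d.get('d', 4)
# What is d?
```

After line 1: d = {'a': 5}
After line 2 (setdefault adds 'b'=123): d = {'a': 5, 'b': 123}
After line 3 (setdefault 'a' no-op, already exists): d = {'a': 5, 'b': 123}
After line 4 (get('d', 4) returns default since 'd' not in d): d = {'a': 5, 'b': 123, 'c': 4}

{'a': 5, 'b': 123, 'c': 4}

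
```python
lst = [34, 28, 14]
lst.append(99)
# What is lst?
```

[34, 28, 14, 99]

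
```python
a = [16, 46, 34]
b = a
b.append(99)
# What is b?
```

After line 1: a = [16, 46, 34]
After line 2 (b = a is an alias, same object): a = [16, 46, 34], b = [16, 46, 34]
After line 3 (b.append mutates the shared list): a = [16, 46, 34, 99], b = [16, 46, 34, 99]

[16, 46, 34, 99]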